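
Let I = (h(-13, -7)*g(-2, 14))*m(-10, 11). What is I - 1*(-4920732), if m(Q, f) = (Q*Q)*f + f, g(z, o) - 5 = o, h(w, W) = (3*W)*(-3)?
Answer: 6250599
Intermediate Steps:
h(w, W) = -9*W
g(z, o) = 5 + o
m(Q, f) = f + f*Q**2 (m(Q, f) = Q**2*f + f = f*Q**2 + f = f + f*Q**2)
I = 1329867 (I = ((-9*(-7))*(5 + 14))*(11*(1 + (-10)**2)) = (63*19)*(11*(1 + 100)) = 1197*(11*101) = 1197*1111 = 1329867)
I - 1*(-4920732) = 1329867 - 1*(-4920732) = 1329867 + 4920732 = 6250599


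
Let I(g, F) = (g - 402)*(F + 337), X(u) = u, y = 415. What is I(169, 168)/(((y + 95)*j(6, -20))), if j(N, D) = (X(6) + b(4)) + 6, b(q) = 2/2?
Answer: -23533/1326 ≈ -17.747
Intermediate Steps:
b(q) = 1 (b(q) = 2*(½) = 1)
j(N, D) = 13 (j(N, D) = (6 + 1) + 6 = 7 + 6 = 13)
I(g, F) = (-402 + g)*(337 + F)
I(169, 168)/(((y + 95)*j(6, -20))) = (-135474 - 402*168 + 337*169 + 168*169)/(((415 + 95)*13)) = (-135474 - 67536 + 56953 + 28392)/((510*13)) = -117665/6630 = -117665*1/6630 = -23533/1326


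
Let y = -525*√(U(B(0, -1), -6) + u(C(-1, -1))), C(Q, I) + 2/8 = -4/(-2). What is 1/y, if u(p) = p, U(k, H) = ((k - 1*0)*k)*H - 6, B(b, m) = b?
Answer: 2*I*√17/8925 ≈ 0.00092395*I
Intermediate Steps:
C(Q, I) = 7/4 (C(Q, I) = -¼ - 4/(-2) = -¼ - 4*(-½) = -¼ + 2 = 7/4)
U(k, H) = -6 + H*k² (U(k, H) = ((k + 0)*k)*H - 6 = (k*k)*H - 6 = k²*H - 6 = H*k² - 6 = -6 + H*k²)
y = -525*I*√17/2 (y = -525*√((-6 - 6*0²) + 7/4) = -525*√((-6 - 6*0) + 7/4) = -525*√((-6 + 0) + 7/4) = -525*√(-6 + 7/4) = -525*I*√17/2 ≈ -1082.3*I)
1/y = 1/(-525*I*√17/2) = 2*I*√17/8925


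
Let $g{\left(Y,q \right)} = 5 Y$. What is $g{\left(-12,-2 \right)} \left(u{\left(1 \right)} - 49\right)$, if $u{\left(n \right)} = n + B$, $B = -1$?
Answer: $2940$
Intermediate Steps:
$u{\left(n \right)} = -1 + n$ ($u{\left(n \right)} = n - 1 = -1 + n$)
$g{\left(-12,-2 \right)} \left(u{\left(1 \right)} - 49\right) = 5 \left(-12\right) \left(\left(-1 + 1\right) - 49\right) = - 60 \left(0 - 49\right) = \left(-60\right) \left(-49\right) = 2940$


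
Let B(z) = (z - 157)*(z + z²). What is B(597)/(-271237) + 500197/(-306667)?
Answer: -242752431631/417987121 ≈ -580.77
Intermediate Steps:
B(z) = (-157 + z)*(z + z²)
B(597)/(-271237) + 500197/(-306667) = (597*(-157 + 597² - 156*597))/(-271237) + 500197/(-306667) = (597*(-157 + 356409 - 93132))*(-1/271237) + 500197*(-1/306667) = (597*263120)*(-1/271237) - 500197/306667 = 157082640*(-1/271237) - 500197/306667 = -789360/1363 - 500197/306667 = -242752431631/417987121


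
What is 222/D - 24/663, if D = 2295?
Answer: 602/9945 ≈ 0.060533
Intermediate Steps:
222/D - 24/663 = 222/2295 - 24/663 = 222*(1/2295) - 24*1/663 = 74/765 - 8/221 = 602/9945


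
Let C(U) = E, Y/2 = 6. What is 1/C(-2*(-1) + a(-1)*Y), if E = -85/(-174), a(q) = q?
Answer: 174/85 ≈ 2.0471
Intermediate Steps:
Y = 12 (Y = 2*6 = 12)
E = 85/174 (E = -85*(-1/174) = 85/174 ≈ 0.48851)
C(U) = 85/174
1/C(-2*(-1) + a(-1)*Y) = 1/(85/174) = 174/85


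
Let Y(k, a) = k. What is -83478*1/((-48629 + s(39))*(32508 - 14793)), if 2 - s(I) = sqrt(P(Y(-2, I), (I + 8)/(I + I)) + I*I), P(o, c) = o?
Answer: 676547451/6981433108525 - 97391*sqrt(31)/6981433108525 ≈ 9.6829e-5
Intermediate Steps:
s(I) = 2 - sqrt(-2 + I**2) (s(I) = 2 - sqrt(-2 + I*I) = 2 - sqrt(-2 + I**2))
-83478*1/((-48629 + s(39))*(32508 - 14793)) = -83478*1/((-48629 + (2 - sqrt(-2 + 39**2)))*(32508 - 14793)) = -83478*1/(17715*(-48629 + (2 - sqrt(-2 + 1521)))) = -83478*1/(17715*(-48629 + (2 - sqrt(1519)))) = -83478*1/(17715*(-48629 + (2 - 7*sqrt(31)))) = -83478*1/(17715*(-48627 - 7*sqrt(31))) = -83478/(-861427305 - 124005*sqrt(31))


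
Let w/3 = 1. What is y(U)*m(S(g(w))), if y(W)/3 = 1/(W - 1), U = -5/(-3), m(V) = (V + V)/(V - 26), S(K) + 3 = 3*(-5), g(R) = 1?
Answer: 81/22 ≈ 3.6818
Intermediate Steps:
w = 3 (w = 3*1 = 3)
S(K) = -18 (S(K) = -3 + 3*(-5) = -3 - 15 = -18)
m(V) = 2*V/(-26 + V) (m(V) = (2*V)/(-26 + V) = 2*V/(-26 + V))
U = 5/3 (U = -5*(-1/3) = 5/3 ≈ 1.6667)
y(W) = 3/(-1 + W) (y(W) = 3/(W - 1) = 3/(-1 + W))
y(U)*m(S(g(w))) = (3/(-1 + 5/3))*(2*(-18)/(-26 - 18)) = (3/(2/3))*(2*(-18)/(-44)) = (3*(3/2))*(2*(-18)*(-1/44)) = (9/2)*(9/11) = 81/22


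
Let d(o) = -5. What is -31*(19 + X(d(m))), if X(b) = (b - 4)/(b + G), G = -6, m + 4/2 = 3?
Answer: -6758/11 ≈ -614.36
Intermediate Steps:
m = 1 (m = -2 + 3 = 1)
X(b) = (-4 + b)/(-6 + b) (X(b) = (b - 4)/(b - 6) = (-4 + b)/(-6 + b))
-31*(19 + X(d(m))) = -31*(19 + (-4 - 5)/(-6 - 5)) = -31*(19 - 9/(-11)) = -31*(19 - 1/11*(-9)) = -31*(19 + 9/11) = -31*218/11 = -6758/11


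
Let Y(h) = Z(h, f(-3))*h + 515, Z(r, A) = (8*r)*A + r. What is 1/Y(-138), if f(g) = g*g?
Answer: 1/1390727 ≈ 7.1905e-7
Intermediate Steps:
f(g) = g**2
Z(r, A) = r + 8*A*r (Z(r, A) = 8*A*r + r = r + 8*A*r)
Y(h) = 515 + 73*h**2 (Y(h) = (h*(1 + 8*(-3)**2))*h + 515 = (h*(1 + 8*9))*h + 515 = (h*(1 + 72))*h + 515 = (h*73)*h + 515 = (73*h)*h + 515 = 73*h**2 + 515 = 515 + 73*h**2)
1/Y(-138) = 1/(515 + 73*(-138)**2) = 1/(515 + 73*19044) = 1/(515 + 1390212) = 1/1390727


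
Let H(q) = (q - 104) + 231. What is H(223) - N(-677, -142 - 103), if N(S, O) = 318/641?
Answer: 224032/641 ≈ 349.50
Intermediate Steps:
N(S, O) = 318/641 (N(S, O) = 318*(1/641) = 318/641)
H(q) = 127 + q (H(q) = (-104 + q) + 231 = 127 + q)
H(223) - N(-677, -142 - 103) = (127 + 223) - 1*318/641 = 350 - 318/641 = 224032/641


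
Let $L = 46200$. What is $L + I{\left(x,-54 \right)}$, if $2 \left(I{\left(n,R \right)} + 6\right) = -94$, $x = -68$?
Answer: $46147$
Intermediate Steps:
$I{\left(n,R \right)} = -53$ ($I{\left(n,R \right)} = -6 + \frac{1}{2} \left(-94\right) = -6 - 47 = -53$)
$L + I{\left(x,-54 \right)} = 46200 - 53 = 46147$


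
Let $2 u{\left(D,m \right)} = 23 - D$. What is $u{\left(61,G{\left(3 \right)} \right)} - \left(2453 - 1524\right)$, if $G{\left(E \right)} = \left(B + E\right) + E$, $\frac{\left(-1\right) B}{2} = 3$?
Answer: $-948$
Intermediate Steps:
$B = -6$ ($B = \left(-2\right) 3 = -6$)
$G{\left(E \right)} = -6 + 2 E$ ($G{\left(E \right)} = \left(-6 + E\right) + E = -6 + 2 E$)
$u{\left(D,m \right)} = \frac{23}{2} - \frac{D}{2}$ ($u{\left(D,m \right)} = \frac{23 - D}{2} = \frac{23}{2} - \frac{D}{2}$)
$u{\left(61,G{\left(3 \right)} \right)} - \left(2453 - 1524\right) = \left(\frac{23}{2} - \frac{61}{2}\right) - \left(2453 - 1524\right) = -19 - 929 = -948$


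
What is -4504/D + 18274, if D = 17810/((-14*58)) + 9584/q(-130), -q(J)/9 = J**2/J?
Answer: 60713760242/3263873 ≈ 18602.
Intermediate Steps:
q(J) = -9*J (q(J) = -9*J**2/J = -9*J)
D = -3263873/237510 (D = 17810/((-14*58)) + 9584/((-9*(-130))) = 17810/(-812) + 9584/1170 = 17810*(-1/812) + 9584*(1/1170) = -8905/406 + 4792/585 = -3263873/237510 ≈ -13.742)
-4504/D + 18274 = -4504/(-3263873/237510) + 18274 = -4504*(-237510/3263873) + 18274 = 1069745040/3263873 + 18274 = 60713760242/3263873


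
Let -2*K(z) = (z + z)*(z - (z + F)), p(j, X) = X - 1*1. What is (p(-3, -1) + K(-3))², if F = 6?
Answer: 400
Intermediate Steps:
p(j, X) = -1 + X (p(j, X) = X - 1 = -1 + X)
K(z) = 6*z (K(z) = -(z + z)*(z - (z + 6))/2 = -2*z*(z - (6 + z))/2 = -2*z*(z + (-6 - z))/2 = -2*z*(-6)/2 = -(-6)*z = 6*z)
(p(-3, -1) + K(-3))² = ((-1 - 1) + 6*(-3))² = (-2 - 18)² = (-20)² = 400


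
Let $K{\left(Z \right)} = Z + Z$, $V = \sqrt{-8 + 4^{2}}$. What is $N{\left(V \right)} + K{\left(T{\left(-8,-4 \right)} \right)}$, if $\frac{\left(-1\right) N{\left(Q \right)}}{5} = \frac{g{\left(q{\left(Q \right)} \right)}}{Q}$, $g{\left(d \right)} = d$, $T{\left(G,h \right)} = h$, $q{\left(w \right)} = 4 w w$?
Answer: $-8 - 40 \sqrt{2} \approx -64.569$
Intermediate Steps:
$q{\left(w \right)} = 4 w^{2}$
$V = 2 \sqrt{2}$ ($V = \sqrt{-8 + 16} = \sqrt{8} = 2 \sqrt{2} \approx 2.8284$)
$K{\left(Z \right)} = 2 Z$
$N{\left(Q \right)} = - 20 Q$ ($N{\left(Q \right)} = - 5 \frac{4 Q^{2}}{Q} = - 5 \cdot 4 Q = - 20 Q$)
$N{\left(V \right)} + K{\left(T{\left(-8,-4 \right)} \right)} = - 20 \cdot 2 \sqrt{2} + 2 \left(-4\right) = - 40 \sqrt{2} - 8 = -8 - 40 \sqrt{2}$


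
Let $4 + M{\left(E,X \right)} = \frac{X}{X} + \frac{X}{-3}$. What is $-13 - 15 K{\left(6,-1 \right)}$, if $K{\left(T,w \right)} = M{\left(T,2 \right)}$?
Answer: $42$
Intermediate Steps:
$M{\left(E,X \right)} = -3 - \frac{X}{3}$ ($M{\left(E,X \right)} = -4 + \left(\frac{X}{X} + \frac{X}{-3}\right) = -4 + \left(1 + X \left(- \frac{1}{3}\right)\right) = -4 - \left(-1 + \frac{X}{3}\right) = -3 - \frac{X}{3}$)
$K{\left(T,w \right)} = - \frac{11}{3}$ ($K{\left(T,w \right)} = -3 - \frac{2}{3} = - \frac{11}{3}$)
$-13 - 15 K{\left(6,-1 \right)} = -13 - -55 = -13 + 55 = 42$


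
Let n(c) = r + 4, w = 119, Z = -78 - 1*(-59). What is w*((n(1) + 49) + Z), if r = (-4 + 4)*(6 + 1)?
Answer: 4046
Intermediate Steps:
Z = -19 (Z = -78 + 59 = -19)
r = 0 (r = 0*7 = 0)
n(c) = 4 (n(c) = 0 + 4 = 4)
w*((n(1) + 49) + Z) = 119*((4 + 49) - 19) = 119*(53 - 19) = 119*34 = 4046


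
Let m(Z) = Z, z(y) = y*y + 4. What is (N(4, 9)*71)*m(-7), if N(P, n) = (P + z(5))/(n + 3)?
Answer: -5467/4 ≈ -1366.8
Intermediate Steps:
z(y) = 4 + y² (z(y) = y² + 4 = 4 + y²)
N(P, n) = (29 + P)/(3 + n) (N(P, n) = (P + (4 + 5²))/(n + 3) = (P + (4 + 25))/(3 + n) = (P + 29)/(3 + n) = (29 + P)/(3 + n))
(N(4, 9)*71)*m(-7) = (((29 + 4)/(3 + 9))*71)*(-7) = ((33/12)*71)*(-7) = (((1/12)*33)*71)*(-7) = ((11/4)*71)*(-7) = (781/4)*(-7) = -5467/4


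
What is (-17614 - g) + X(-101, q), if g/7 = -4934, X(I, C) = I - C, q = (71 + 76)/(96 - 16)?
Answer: 1345693/80 ≈ 16821.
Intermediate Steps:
q = 147/80 ≈ 1.8375
g = -34538 (g = 7*(-4934) = -34538)
(-17614 - g) + X(-101, q) = (-17614 - 1*(-34538)) + (-101 - 1*147/80) = (-17614 + 34538) + (-101 - 147/80) = 16924 - 8227/80 = 1345693/80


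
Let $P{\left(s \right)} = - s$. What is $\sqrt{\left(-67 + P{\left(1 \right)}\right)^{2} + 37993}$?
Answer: $\sqrt{42617} \approx 206.44$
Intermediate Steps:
$\sqrt{\left(-67 + P{\left(1 \right)}\right)^{2} + 37993} = \sqrt{\left(-67 - 1\right)^{2} + 37993} = \sqrt{\left(-68\right)^{2} + 37993} = \sqrt{4624 + 37993} = \sqrt{42617}$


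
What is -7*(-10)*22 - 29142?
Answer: -27602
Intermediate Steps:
-7*(-10)*22 - 29142 = 70*22 - 29142 = 1540 - 29142 = -27602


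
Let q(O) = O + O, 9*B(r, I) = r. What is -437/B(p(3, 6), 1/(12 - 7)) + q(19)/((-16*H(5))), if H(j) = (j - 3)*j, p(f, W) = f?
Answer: -104899/80 ≈ -1311.2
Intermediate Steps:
H(j) = j*(-3 + j) (H(j) = (-3 + j)*j = j*(-3 + j))
B(r, I) = r/9
q(O) = 2*O
-437/B(p(3, 6), 1/(12 - 7)) + q(19)/((-16*H(5))) = -437/((⅑)*3) + (2*19)/((-80*(-3 + 5))) = -437/⅓ + 38/((-80*2)) = -437*3 + 38/((-16*10)) = -1311 + 38/(-160) = -1311 + 38*(-1/160) = -1311 - 19/80 = -104899/80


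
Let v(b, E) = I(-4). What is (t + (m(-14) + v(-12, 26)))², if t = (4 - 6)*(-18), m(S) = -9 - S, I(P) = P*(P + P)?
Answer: 5329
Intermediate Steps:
I(P) = 2*P² (I(P) = P*(2*P) = 2*P²)
v(b, E) = 32 (v(b, E) = 2*(-4)² = 2*16 = 32)
t = 36 (t = -2*(-18) = 36)
(t + (m(-14) + v(-12, 26)))² = (36 + ((-9 - 1*(-14)) + 32))² = (36 + ((-9 + 14) + 32))² = (36 + (5 + 32))² = (36 + 37)² = 73² = 5329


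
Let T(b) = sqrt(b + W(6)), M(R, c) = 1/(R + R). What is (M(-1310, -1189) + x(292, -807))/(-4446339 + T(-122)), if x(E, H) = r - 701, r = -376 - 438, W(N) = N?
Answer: 17648857839039/51797217917956940 + 3969301*I*sqrt(29)/25898608958978470 ≈ 0.00034073 + 8.2535e-10*I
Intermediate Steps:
r = -814
x(E, H) = -1515 (x(E, H) = -814 - 701 = -1515)
M(R, c) = 1/(2*R)
T(b) = sqrt(6 + b) (T(b) = sqrt(b + 6) = sqrt(6 + b))
(M(-1310, -1189) + x(292, -807))/(-4446339 + T(-122)) = ((1/2)/(-1310) - 1515)/(-4446339 + sqrt(6 - 122)) = ((1/2)*(-1/1310) - 1515)/(-4446339 + sqrt(-116)) = (-1/2620 - 1515)/(-4446339 + 2*I*sqrt(29)) = -3969301/(2620*(-4446339 + 2*I*sqrt(29)))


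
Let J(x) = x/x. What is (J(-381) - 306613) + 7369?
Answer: -299243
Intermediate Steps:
J(x) = 1
(J(-381) - 306613) + 7369 = (1 - 306613) + 7369 = -306612 + 7369 = -299243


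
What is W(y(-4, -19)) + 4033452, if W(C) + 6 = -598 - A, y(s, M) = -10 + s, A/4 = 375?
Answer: 4031348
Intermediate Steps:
A = 1500 (A = 4*375 = 1500)
W(C) = -2104 (W(C) = -6 + (-598 - 1*1500) = -6 + (-598 - 1500) = -6 - 2098 = -2104)
W(y(-4, -19)) + 4033452 = -2104 + 4033452 = 4031348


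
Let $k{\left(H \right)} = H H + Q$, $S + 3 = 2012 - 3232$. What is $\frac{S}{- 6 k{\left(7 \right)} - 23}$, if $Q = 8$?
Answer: $\frac{1223}{365} \approx 3.3507$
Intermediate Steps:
$S = -1223$ ($S = -3 + \left(2012 - 3232\right) = -3 - 1220 = -1223$)
$k{\left(H \right)} = 8 + H^{2}$ ($k{\left(H \right)} = H H + 8 = H^{2} + 8 = 8 + H^{2}$)
$\frac{S}{- 6 k{\left(7 \right)} - 23} = - \frac{1223}{- 6 \left(8 + 7^{2}\right) - 23} = - \frac{1223}{- 6 \left(8 + 49\right) - 23} = - \frac{1223}{\left(-6\right) 57 - 23} = - \frac{1223}{-342 - 23} = - \frac{1223}{-365} = \left(-1223\right) \left(- \frac{1}{365}\right) = \frac{1223}{365}$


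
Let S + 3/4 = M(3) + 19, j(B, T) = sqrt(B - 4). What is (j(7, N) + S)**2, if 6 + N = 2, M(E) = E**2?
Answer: 11929/16 + 109*sqrt(3)/2 ≈ 839.96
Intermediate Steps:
N = -4 (N = -6 + 2 = -4)
j(B, T) = sqrt(-4 + B)
S = 109/4 (S = -3/4 + (3**2 + 19) = -3/4 + (9 + 19) = -3/4 + 28 = 109/4 ≈ 27.250)
(j(7, N) + S)**2 = (sqrt(-4 + 7) + 109/4)**2 = (sqrt(3) + 109/4)**2 = (109/4 + sqrt(3))**2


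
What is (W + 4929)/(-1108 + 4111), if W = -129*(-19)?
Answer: 2460/1001 ≈ 2.4575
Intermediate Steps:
W = 2451
(W + 4929)/(-1108 + 4111) = (2451 + 4929)/(-1108 + 4111) = 7380/3003 = 7380*(1/3003) = 2460/1001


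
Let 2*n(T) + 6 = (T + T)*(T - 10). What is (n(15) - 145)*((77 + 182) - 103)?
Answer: -11388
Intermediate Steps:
n(T) = -3 + T*(-10 + T) (n(T) = -3 + ((T + T)*(T - 10))/2 = -3 + ((2*T)*(-10 + T))/2 = -3 + (2*T*(-10 + T))/2 = -3 + T*(-10 + T))
(n(15) - 145)*((77 + 182) - 103) = ((-3 + 15² - 10*15) - 145)*((77 + 182) - 103) = ((-3 + 225 - 150) - 145)*(259 - 103) = (72 - 145)*156 = -73*156 = -11388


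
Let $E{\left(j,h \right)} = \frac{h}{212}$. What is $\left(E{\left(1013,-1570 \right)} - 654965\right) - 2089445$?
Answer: $- \frac{290908245}{106} \approx -2.7444 \cdot 10^{6}$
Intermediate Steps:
$E{\left(j,h \right)} = \frac{h}{212}$ ($E{\left(j,h \right)} = h \frac{1}{212} = \frac{h}{212}$)
$\left(E{\left(1013,-1570 \right)} - 654965\right) - 2089445 = \left(\frac{1}{212} \left(-1570\right) - 654965\right) - 2089445 = \left(- \frac{785}{106} - 654965\right) - 2089445 = - \frac{69427075}{106} - 2089445 = - \frac{290908245}{106}$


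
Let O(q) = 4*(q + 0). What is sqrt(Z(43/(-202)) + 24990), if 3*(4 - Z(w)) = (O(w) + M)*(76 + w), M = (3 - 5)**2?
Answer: sqrt(254152417)/101 ≈ 157.84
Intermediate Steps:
M = 4 (M = (-2)**2 = 4)
O(q) = 4*q
Z(w) = 4 - (4 + 4*w)*(76 + w)/3 (Z(w) = 4 - (4*w + 4)*(76 + w)/3 = 4 - (4 + 4*w)*(76 + w)/3)
sqrt(Z(43/(-202)) + 24990) = sqrt((-292/3 - 13244/(3*(-202)) - 4*(43/(-202))**2/3) + 24990) = sqrt((-292/3 - 13244*(-1)/(3*202) - 4*(43*(-1/202))**2/3) + 24990) = sqrt((-292/3 - 308/3*(-43/202) - 4*(-43/202)**2/3) + 24990) = sqrt((-292/3 + 6622/303 - 4/3*1849/40804) + 24990) = sqrt((-292/3 + 6622/303 - 1849/30603) + 24990) = sqrt(-770573/10201 + 24990) = sqrt(254152417/10201) = sqrt(254152417)/101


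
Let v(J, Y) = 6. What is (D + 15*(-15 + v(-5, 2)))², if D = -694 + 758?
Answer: 5041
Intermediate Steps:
D = 64
(D + 15*(-15 + v(-5, 2)))² = (64 + 15*(-15 + 6))² = (64 + 15*(-9))² = (64 - 135)² = (-71)² = 5041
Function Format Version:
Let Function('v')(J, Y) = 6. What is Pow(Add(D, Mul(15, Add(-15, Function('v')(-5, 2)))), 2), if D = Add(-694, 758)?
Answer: 5041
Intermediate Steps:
D = 64
Pow(Add(D, Mul(15, Add(-15, Function('v')(-5, 2)))), 2) = Pow(Add(64, Mul(15, Add(-15, 6))), 2) = Pow(Add(64, Mul(15, -9)), 2) = Pow(Add(64, -135), 2) = Pow(-71, 2) = 5041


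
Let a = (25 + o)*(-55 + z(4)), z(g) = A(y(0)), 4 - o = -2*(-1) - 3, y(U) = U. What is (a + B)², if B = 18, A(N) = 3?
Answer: 2377764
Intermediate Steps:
o = 5 (o = 4 - (-2*(-1) - 3) = 4 - (2 - 3) = 4 - 1*(-1) = 4 + 1 = 5)
z(g) = 3
a = -1560 (a = (25 + 5)*(-55 + 3) = 30*(-52) = -1560)
(a + B)² = (-1560 + 18)² = (-1542)² = 2377764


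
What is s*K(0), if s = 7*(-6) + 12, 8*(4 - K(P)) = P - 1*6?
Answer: -285/2 ≈ -142.50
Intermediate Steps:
K(P) = 19/4 - P/8 (K(P) = 4 - (P - 1*6)/8 = 4 - (P - 6)/8 = 4 - (-6 + P)/8 = 4 + (¾ - P/8) = 19/4 - P/8)
s = -30 (s = -42 + 12 = -30)
s*K(0) = -30*(19/4 - ⅛*0) = -30*(19/4 + 0) = -30*19/4 = -285/2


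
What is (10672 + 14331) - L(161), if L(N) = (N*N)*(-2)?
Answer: 76845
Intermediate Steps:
L(N) = -2*N**2 (L(N) = N**2*(-2) = -2*N**2)
(10672 + 14331) - L(161) = (10672 + 14331) - (-2)*161**2 = 25003 - (-2)*25921 = 25003 - 1*(-51842) = 25003 + 51842 = 76845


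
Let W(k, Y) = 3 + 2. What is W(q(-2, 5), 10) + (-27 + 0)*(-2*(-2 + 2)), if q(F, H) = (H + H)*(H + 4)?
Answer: 5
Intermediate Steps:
q(F, H) = 2*H*(4 + H) (q(F, H) = (2*H)*(4 + H) = 2*H*(4 + H))
W(k, Y) = 5
W(q(-2, 5), 10) + (-27 + 0)*(-2*(-2 + 2)) = 5 + (-27 + 0)*(-2*(-2 + 2)) = 5 - (-54)*0 = 5 - 27*0 = 5 + 0 = 5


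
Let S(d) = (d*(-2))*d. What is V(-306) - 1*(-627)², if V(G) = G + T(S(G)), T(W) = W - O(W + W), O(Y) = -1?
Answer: -580706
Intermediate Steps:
S(d) = -2*d² (S(d) = (-2*d)*d = -2*d²)
T(W) = 1 + W (T(W) = W - 1*(-1) = W + 1 = 1 + W)
V(G) = 1 + G - 2*G² (V(G) = G + (1 - 2*G²) = 1 + G - 2*G²)
V(-306) - 1*(-627)² = (1 - 306 - 2*(-306)²) - 1*(-627)² = (1 - 306 - 2*93636) - 1*393129 = (1 - 306 - 187272) - 393129 = -187577 - 393129 = -580706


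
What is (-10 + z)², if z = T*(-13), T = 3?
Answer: 2401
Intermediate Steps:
z = -39 (z = 3*(-13) = -39)
(-10 + z)² = (-10 - 39)² = (-49)² = 2401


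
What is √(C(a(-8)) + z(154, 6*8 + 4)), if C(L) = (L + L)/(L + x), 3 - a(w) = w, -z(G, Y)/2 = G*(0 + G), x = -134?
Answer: I*√717601434/123 ≈ 217.79*I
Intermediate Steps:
z(G, Y) = -2*G² (z(G, Y) = -2*G*(0 + G) = -2*G*G = -2*G²)
a(w) = 3 - w
C(L) = 2*L/(-134 + L) (C(L) = (L + L)/(L - 134) = (2*L)/(-134 + L) = 2*L/(-134 + L))
√(C(a(-8)) + z(154, 6*8 + 4)) = √(2*(3 - 1*(-8))/(-134 + (3 - 1*(-8))) - 2*154²) = √(2*(3 + 8)/(-134 + (3 + 8)) - 2*23716) = √(2*11/(-134 + 11) - 47432) = √(2*11/(-123) - 47432) = √(2*11*(-1/123) - 47432) = √(-22/123 - 47432) = √(-5834158/123) = I*√717601434/123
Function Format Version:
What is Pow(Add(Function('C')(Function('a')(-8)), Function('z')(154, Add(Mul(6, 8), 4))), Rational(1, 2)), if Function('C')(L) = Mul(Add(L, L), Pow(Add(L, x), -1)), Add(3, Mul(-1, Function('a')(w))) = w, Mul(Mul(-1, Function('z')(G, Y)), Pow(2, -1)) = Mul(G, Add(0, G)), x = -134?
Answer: Mul(Rational(1, 123), I, Pow(717601434, Rational(1, 2))) ≈ Mul(217.79, I)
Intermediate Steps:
Function('z')(G, Y) = Mul(-2, Pow(G, 2)) (Function('z')(G, Y) = Mul(-2, Mul(G, Add(0, G))) = Mul(-2, Mul(G, G)) = Mul(-2, Pow(G, 2)))
Function('a')(w) = Add(3, Mul(-1, w))
Function('C')(L) = Mul(2, L, Pow(Add(-134, L), -1)) (Function('C')(L) = Mul(Add(L, L), Pow(Add(L, -134), -1)) = Mul(Mul(2, L), Pow(Add(-134, L), -1)) = Mul(2, L, Pow(Add(-134, L), -1)))
Pow(Add(Function('C')(Function('a')(-8)), Function('z')(154, Add(Mul(6, 8), 4))), Rational(1, 2)) = Pow(Add(Mul(2, Add(3, Mul(-1, -8)), Pow(Add(-134, Add(3, Mul(-1, -8))), -1)), Mul(-2, Pow(154, 2))), Rational(1, 2)) = Pow(Add(Mul(2, Add(3, 8), Pow(Add(-134, Add(3, 8)), -1)), Mul(-2, 23716)), Rational(1, 2)) = Pow(Add(Mul(2, 11, Pow(Add(-134, 11), -1)), -47432), Rational(1, 2)) = Pow(Add(Mul(2, 11, Pow(-123, -1)), -47432), Rational(1, 2)) = Pow(Add(Mul(2, 11, Rational(-1, 123)), -47432), Rational(1, 2)) = Pow(Add(Rational(-22, 123), -47432), Rational(1, 2)) = Pow(Rational(-5834158, 123), Rational(1, 2)) = Mul(Rational(1, 123), I, Pow(717601434, Rational(1, 2)))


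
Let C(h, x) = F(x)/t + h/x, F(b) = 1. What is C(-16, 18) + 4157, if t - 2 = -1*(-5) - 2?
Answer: 187034/45 ≈ 4156.3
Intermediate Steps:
t = 5 (t = 2 + (-1*(-5) - 2) = 2 + (5 - 2) = 2 + 3 = 5)
C(h, x) = ⅕ + h/x (C(h, x) = 1/5 + h/x = 1*(⅕) + h/x = ⅕ + h/x)
C(-16, 18) + 4157 = (-16 + (⅕)*18)/18 + 4157 = (-16 + 18/5)/18 + 4157 = (1/18)*(-62/5) + 4157 = -31/45 + 4157 = 187034/45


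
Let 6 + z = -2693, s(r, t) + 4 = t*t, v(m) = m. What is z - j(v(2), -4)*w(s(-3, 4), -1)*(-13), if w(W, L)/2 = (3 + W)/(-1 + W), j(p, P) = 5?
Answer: -27739/11 ≈ -2521.7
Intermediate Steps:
s(r, t) = -4 + t² (s(r, t) = -4 + t*t = -4 + t²)
w(W, L) = 2*(3 + W)/(-1 + W) (w(W, L) = 2*((3 + W)/(-1 + W)) = 2*(3 + W)/(-1 + W))
z = -2699 (z = -6 - 2693 = -2699)
z - j(v(2), -4)*w(s(-3, 4), -1)*(-13) = -2699 - 5*(2*(3 + (-4 + 4²))/(-1 + (-4 + 4²)))*(-13) = -2699 - 5*(2*(3 + (-4 + 16))/(-1 + (-4 + 16)))*(-13) = -2699 - 5*(2*(3 + 12)/(-1 + 12))*(-13) = -2699 - 5*(2*15/11)*(-13) = -2699 - 5*(2*(1/11)*15)*(-13) = -2699 - 5*(30/11)*(-13) = -2699 - 150*(-13)/11 = -2699 - 1*(-1950/11) = -2699 + 1950/11 = -27739/11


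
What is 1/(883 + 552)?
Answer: 1/1435 ≈ 0.00069686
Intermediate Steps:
1/(883 + 552) = 1/1435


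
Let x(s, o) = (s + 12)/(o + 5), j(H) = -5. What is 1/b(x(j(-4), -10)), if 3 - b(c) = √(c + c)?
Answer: 15/59 + I*√70/59 ≈ 0.25424 + 0.14181*I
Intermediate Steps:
x(s, o) = (12 + s)/(5 + o)
b(c) = 3 - √2*√c (b(c) = 3 - √(c + c) = 3 - √(2*c) = 3 - √2*√c)
1/b(x(j(-4), -10)) = 1/(3 - √2*√((12 - 5)/(5 - 10))) = 1/(3 - √2*√(7/(-5))) = 1/(3 - √2*√(-⅕*7)) = 1/(3 - √2*√(-7/5)) = 1/(3 - √2*I*√35/5) = 1/(3 - I*√70/5)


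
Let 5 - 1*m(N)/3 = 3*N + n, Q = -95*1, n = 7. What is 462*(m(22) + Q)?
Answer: -138138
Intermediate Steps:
Q = -95
m(N) = -6 - 9*N (m(N) = 15 - 3*(3*N + 7) = 15 - 3*(7 + 3*N) = 15 + (-21 - 9*N) = -6 - 9*N)
462*(m(22) + Q) = 462*((-6 - 9*22) - 95) = 462*((-6 - 198) - 95) = 462*(-204 - 95) = 462*(-299) = -138138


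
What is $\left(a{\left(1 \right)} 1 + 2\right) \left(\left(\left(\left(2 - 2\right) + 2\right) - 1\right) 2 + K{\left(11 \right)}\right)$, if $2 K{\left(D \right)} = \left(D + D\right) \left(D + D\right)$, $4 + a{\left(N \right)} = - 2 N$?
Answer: $-976$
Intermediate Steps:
$a{\left(N \right)} = -4 - 2 N$
$K{\left(D \right)} = 2 D^{2}$ ($K{\left(D \right)} = \frac{\left(D + D\right) \left(D + D\right)}{2} = \frac{2 D 2 D}{2} = \frac{4 D^{2}}{2} = 2 D^{2}$)
$\left(a{\left(1 \right)} 1 + 2\right) \left(\left(\left(\left(2 - 2\right) + 2\right) - 1\right) 2 + K{\left(11 \right)}\right) = \left(\left(-4 - 2\right) 1 + 2\right) \left(\left(\left(\left(2 - 2\right) + 2\right) - 1\right) 2 + 2 \cdot 11^{2}\right) = \left(\left(-4 - 2\right) 1 + 2\right) \left(\left(\left(0 + 2\right) - 1\right) 2 + 2 \cdot 121\right) = \left(\left(-6\right) 1 + 2\right) \left(\left(2 - 1\right) 2 + 242\right) = \left(-6 + 2\right) \left(1 \cdot 2 + 242\right) = - 4 \left(2 + 242\right) = \left(-4\right) 244 = -976$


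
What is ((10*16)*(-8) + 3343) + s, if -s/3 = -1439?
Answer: 6380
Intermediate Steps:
s = 4317 (s = -3*(-1439) = 4317)
((10*16)*(-8) + 3343) + s = ((10*16)*(-8) + 3343) + 4317 = (160*(-8) + 3343) + 4317 = (-1280 + 3343) + 4317 = 2063 + 4317 = 6380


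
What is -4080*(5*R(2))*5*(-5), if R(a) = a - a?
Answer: 0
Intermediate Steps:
R(a) = 0
-4080*(5*R(2))*5*(-5) = -4080*(5*0)*5*(-5) = -4080*0*5*(-5) = -0*(-5) = -4080*0 = 0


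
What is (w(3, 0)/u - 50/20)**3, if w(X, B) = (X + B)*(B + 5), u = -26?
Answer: -64000/2197 ≈ -29.131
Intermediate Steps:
w(X, B) = (5 + B)*(B + X) (w(X, B) = (B + X)*(5 + B) = (5 + B)*(B + X))
(w(3, 0)/u - 50/20)**3 = ((0**2 + 5*0 + 5*3 + 0*3)/(-26) - 50/20)**3 = ((0 + 0 + 15 + 0)*(-1/26) - 50*1/20)**3 = (15*(-1/26) - 5/2)**3 = (-15/26 - 5/2)**3 = (-40/13)**3 = -64000/2197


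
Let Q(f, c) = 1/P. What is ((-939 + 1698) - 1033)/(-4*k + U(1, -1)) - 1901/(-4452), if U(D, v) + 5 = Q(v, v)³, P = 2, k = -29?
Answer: -1152685/565404 ≈ -2.0387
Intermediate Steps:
Q(f, c) = ½ (Q(f, c) = 1/2 = ½)
U(D, v) = -39/8 (U(D, v) = -5 + (½)³ = -5 + ⅛ = -39/8)
((-939 + 1698) - 1033)/(-4*k + U(1, -1)) - 1901/(-4452) = ((-939 + 1698) - 1033)/(-4*(-29) - 39/8) - 1901/(-4452) = (759 - 1033)/(116 - 39/8) - 1901*(-1/4452) = -274/889/8 + 1901/4452 = -274*8/889 + 1901/4452 = -2192/889 + 1901/4452 = -1152685/565404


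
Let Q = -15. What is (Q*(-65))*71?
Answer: 69225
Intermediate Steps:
(Q*(-65))*71 = -15*(-65)*71 = 975*71 = 69225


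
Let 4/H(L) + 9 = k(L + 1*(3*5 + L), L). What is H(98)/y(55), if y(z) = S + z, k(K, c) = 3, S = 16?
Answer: -2/213 ≈ -0.0093897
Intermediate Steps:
H(L) = -⅔ (H(L) = 4/(-9 + 3) = 4/(-6) = 4*(-⅙) = -⅔)
y(z) = 16 + z
H(98)/y(55) = -2/(3*(16 + 55)) = -⅔/71 = -⅔*1/71 = -2/213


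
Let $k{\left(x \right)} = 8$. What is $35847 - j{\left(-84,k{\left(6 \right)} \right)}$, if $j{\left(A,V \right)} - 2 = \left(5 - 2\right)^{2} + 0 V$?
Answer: $35836$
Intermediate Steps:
$j{\left(A,V \right)} = 11$ ($j{\left(A,V \right)} = 2 + \left(\left(5 - 2\right)^{2} + 0 V\right) = 2 + \left(3^{2} + 0\right) = 2 + \left(9 + 0\right) = 2 + 9 = 11$)
$35847 - j{\left(-84,k{\left(6 \right)} \right)} = 35847 - 11 = 35836$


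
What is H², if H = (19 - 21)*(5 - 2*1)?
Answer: 36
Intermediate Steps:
H = -6 (H = -2*(5 - 2) = -2*3 = -6)
H² = (-6)² = 36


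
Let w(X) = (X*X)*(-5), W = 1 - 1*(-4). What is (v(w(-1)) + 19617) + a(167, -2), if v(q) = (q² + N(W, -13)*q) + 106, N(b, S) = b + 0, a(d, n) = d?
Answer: 19890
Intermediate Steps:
W = 5 (W = 1 + 4 = 5)
w(X) = -5*X² (w(X) = X²*(-5) = -5*X²)
N(b, S) = b
v(q) = 106 + q² + 5*q (v(q) = (q² + 5*q) + 106 = 106 + q² + 5*q)
(v(w(-1)) + 19617) + a(167, -2) = ((106 + (-5*(-1)²)² + 5*(-5*(-1)²)) + 19617) + 167 = ((106 + (-5*1)² + 5*(-5*1)) + 19617) + 167 = ((106 + (-5)² + 5*(-5)) + 19617) + 167 = ((106 + 25 - 25) + 19617) + 167 = (106 + 19617) + 167 = 19723 + 167 = 19890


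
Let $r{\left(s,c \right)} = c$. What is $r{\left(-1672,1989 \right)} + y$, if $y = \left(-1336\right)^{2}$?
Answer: $1786885$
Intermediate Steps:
$y = 1784896$
$r{\left(-1672,1989 \right)} + y = 1989 + 1784896 = 1786885$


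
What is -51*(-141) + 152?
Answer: 7343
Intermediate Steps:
-51*(-141) + 152 = 7191 + 152 = 7343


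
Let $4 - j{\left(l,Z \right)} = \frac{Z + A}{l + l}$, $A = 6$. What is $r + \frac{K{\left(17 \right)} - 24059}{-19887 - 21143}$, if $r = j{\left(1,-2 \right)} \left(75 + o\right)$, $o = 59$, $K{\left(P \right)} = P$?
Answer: $\frac{5510041}{20515} \approx 268.59$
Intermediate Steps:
$j{\left(l,Z \right)} = 4 - \frac{6 + Z}{2 l}$ ($j{\left(l,Z \right)} = 4 - \frac{Z + 6}{l + l} = 4 - \frac{6 + Z}{2 l}$)
$r = 268$ ($r = \frac{-6 - -2 + 8 \cdot 1}{2 \cdot 1} \left(75 + 59\right) = \frac{1}{2} \cdot 1 \left(-6 + 2 + 8\right) 134 = \frac{1}{2} \cdot 1 \cdot 4 \cdot 134 = 2 \cdot 134 = 268$)
$r + \frac{K{\left(17 \right)} - 24059}{-19887 - 21143} = 268 + \frac{17 - 24059}{-19887 - 21143} = 268 - \frac{24042}{-41030} = 268 - - \frac{12021}{20515} = 268 + \frac{12021}{20515} = \frac{5510041}{20515}$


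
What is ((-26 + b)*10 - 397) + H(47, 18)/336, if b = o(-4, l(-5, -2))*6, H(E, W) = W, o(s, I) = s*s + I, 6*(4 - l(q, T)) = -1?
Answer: 30971/56 ≈ 553.05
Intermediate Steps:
l(q, T) = 25/6 (l(q, T) = 4 - 1/6*(-1) = 4 + 1/6 = 25/6)
o(s, I) = I + s**2 (o(s, I) = s**2 + I = I + s**2)
b = 121 (b = (25/6 + (-4)**2)*6 = (25/6 + 16)*6 = (121/6)*6 = 121)
((-26 + b)*10 - 397) + H(47, 18)/336 = ((-26 + 121)*10 - 397) + 18/336 = (95*10 - 397) + 18*(1/336) = (950 - 397) + 3/56 = 553 + 3/56 = 30971/56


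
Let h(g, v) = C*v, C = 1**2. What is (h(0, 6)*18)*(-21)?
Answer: -2268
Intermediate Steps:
C = 1
h(g, v) = v (h(g, v) = 1*v = v)
(h(0, 6)*18)*(-21) = (6*18)*(-21) = 108*(-21) = -2268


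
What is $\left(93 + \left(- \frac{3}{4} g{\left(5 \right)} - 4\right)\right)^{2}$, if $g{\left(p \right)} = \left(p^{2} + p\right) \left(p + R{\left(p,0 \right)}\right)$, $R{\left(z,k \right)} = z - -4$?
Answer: $51076$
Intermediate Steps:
$R{\left(z,k \right)} = 4 + z$ ($R{\left(z,k \right)} = z + 4 = 4 + z$)
$g{\left(p \right)} = \left(4 + 2 p\right) \left(p + p^{2}\right)$ ($g{\left(p \right)} = \left(p^{2} + p\right) \left(p + \left(4 + p\right)\right) = \left(p + p^{2}\right) \left(4 + 2 p\right) = \left(4 + 2 p\right) \left(p + p^{2}\right)$)
$\left(93 + \left(- \frac{3}{4} g{\left(5 \right)} - 4\right)\right)^{2} = \left(93 + \left(- \frac{3}{4} \cdot 2 \cdot 5 \left(2 + 5^{2} + 3 \cdot 5\right) - 4\right)\right)^{2} = \left(93 + \left(\left(-3\right) \frac{1}{4} \cdot 2 \cdot 5 \left(2 + 25 + 15\right) - 4\right)\right)^{2} = \left(93 - \left(4 + \frac{3 \cdot 2 \cdot 5 \cdot 42}{4}\right)\right)^{2} = \left(93 - 319\right)^{2} = \left(-226\right)^{2} = 51076$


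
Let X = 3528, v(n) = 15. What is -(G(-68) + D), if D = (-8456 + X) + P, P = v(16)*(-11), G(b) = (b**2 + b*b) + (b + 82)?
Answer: -4169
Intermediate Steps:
G(b) = 82 + b + 2*b**2 (G(b) = (b**2 + b**2) + (82 + b) = 2*b**2 + (82 + b) = 82 + b + 2*b**2)
P = -165 (P = 15*(-11) = -165)
D = -5093 (D = (-8456 + 3528) - 165 = -4928 - 165 = -5093)
-(G(-68) + D) = -((82 - 68 + 2*(-68)**2) - 5093) = -((82 - 68 + 2*4624) - 5093) = -((82 - 68 + 9248) - 5093) = -(9262 - 5093) = -1*4169 = -4169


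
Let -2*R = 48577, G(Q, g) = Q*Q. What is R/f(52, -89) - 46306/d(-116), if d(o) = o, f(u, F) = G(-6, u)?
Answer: -575225/2088 ≈ -275.49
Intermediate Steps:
G(Q, g) = Q**2
f(u, F) = 36 (f(u, F) = (-6)**2 = 36)
R = -48577/2 (R = -1/2*48577 = -48577/2 ≈ -24289.)
R/f(52, -89) - 46306/d(-116) = -48577/2/36 - 46306/(-116) = -48577/2*1/36 - 46306*(-1/116) = -48577/72 + 23153/58 = -575225/2088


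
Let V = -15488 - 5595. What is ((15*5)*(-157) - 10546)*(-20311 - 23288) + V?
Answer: 973152196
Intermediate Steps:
V = -21083
((15*5)*(-157) - 10546)*(-20311 - 23288) + V = ((15*5)*(-157) - 10546)*(-20311 - 23288) - 21083 = (75*(-157) - 10546)*(-43599) - 21083 = (-11775 - 10546)*(-43599) - 21083 = -22321*(-43599) - 21083 = 973173279 - 21083 = 973152196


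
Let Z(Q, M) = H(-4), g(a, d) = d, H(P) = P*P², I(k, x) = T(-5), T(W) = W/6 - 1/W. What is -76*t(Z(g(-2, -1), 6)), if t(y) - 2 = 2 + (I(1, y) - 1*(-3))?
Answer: -7258/15 ≈ -483.87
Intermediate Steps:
T(W) = -1/W + W/6 (T(W) = W*(⅙) - 1/W = W/6 - 1/W = -1/W + W/6)
I(k, x) = -19/30 (I(k, x) = -1/(-5) + (⅙)*(-5) = -1*(-⅕) - ⅚ = ⅕ - ⅚ = -19/30)
H(P) = P³
Z(Q, M) = -64 (Z(Q, M) = (-4)³ = -64)
t(y) = 191/30 (t(y) = 2 + (2 + (-19/30 - 1*(-3))) = 2 + (2 + (-19/30 + 3)) = 2 + (2 + 71/30) = 2 + 131/30 = 191/30)
-76*t(Z(g(-2, -1), 6)) = -76*191/30 = -7258/15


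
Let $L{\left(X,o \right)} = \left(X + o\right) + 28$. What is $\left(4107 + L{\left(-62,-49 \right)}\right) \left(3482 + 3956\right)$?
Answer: $29930512$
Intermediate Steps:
$L{\left(X,o \right)} = 28 + X + o$
$\left(4107 + L{\left(-62,-49 \right)}\right) \left(3482 + 3956\right) = \left(4107 - 83\right) \left(3482 + 3956\right) = \left(4107 - 83\right) 7438 = 4024 \cdot 7438 = 29930512$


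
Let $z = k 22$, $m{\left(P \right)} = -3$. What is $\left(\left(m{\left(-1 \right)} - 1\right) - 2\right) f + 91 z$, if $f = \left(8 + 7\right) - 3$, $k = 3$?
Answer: $5934$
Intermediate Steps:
$f = 12$ ($f = 15 - 3 = 12$)
$z = 66$ ($z = 3 \cdot 22 = 66$)
$\left(\left(m{\left(-1 \right)} - 1\right) - 2\right) f + 91 z = \left(\left(-3 - 1\right) - 2\right) 12 + 91 \cdot 66 = \left(-4 - 2\right) 12 + 6006 = \left(-6\right) 12 + 6006 = -72 + 6006 = 5934$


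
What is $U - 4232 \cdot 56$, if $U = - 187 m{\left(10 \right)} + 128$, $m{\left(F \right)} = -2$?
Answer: $-236490$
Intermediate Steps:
$U = 502$ ($U = \left(-187\right) \left(-2\right) + 128 = 374 + 128 = 502$)
$U - 4232 \cdot 56 = 502 - 4232 \cdot 56 = 502 - 236992 = -236490$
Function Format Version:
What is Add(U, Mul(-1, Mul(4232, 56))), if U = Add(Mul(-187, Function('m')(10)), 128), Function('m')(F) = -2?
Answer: -236490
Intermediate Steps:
U = 502 (U = Add(Mul(-187, -2), 128) = Add(374, 128) = 502)
Add(U, Mul(-1, Mul(4232, 56))) = Add(502, Mul(-1, Mul(4232, 56))) = Add(502, Mul(-1, 236992)) = Add(502, -236992) = -236490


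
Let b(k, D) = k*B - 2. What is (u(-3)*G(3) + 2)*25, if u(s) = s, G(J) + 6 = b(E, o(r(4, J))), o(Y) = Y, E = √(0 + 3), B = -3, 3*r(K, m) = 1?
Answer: 650 + 225*√3 ≈ 1039.7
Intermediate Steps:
r(K, m) = ⅓ (r(K, m) = (⅓)*1 = ⅓)
E = √3 ≈ 1.7320
b(k, D) = -2 - 3*k (b(k, D) = k*(-3) - 2 = -3*k - 2 = -2 - 3*k)
G(J) = -8 - 3*√3 (G(J) = -6 + (-2 - 3*√3) = -8 - 3*√3)
(u(-3)*G(3) + 2)*25 = (-3*(-8 - 3*√3) + 2)*25 = ((24 + 9*√3) + 2)*25 = (26 + 9*√3)*25 = 650 + 225*√3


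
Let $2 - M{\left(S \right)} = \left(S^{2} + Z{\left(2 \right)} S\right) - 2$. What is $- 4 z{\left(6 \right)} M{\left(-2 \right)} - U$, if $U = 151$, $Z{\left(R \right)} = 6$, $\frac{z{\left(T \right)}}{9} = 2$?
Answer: $-1015$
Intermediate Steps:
$z{\left(T \right)} = 18$ ($z{\left(T \right)} = 9 \cdot 2 = 18$)
$M{\left(S \right)} = 4 - S^{2} - 6 S$ ($M{\left(S \right)} = 2 - \left(\left(S^{2} + 6 S\right) - 2\right) = 2 - \left(-2 + S^{2} + 6 S\right) = 4 - S^{2} - 6 S$)
$- 4 z{\left(6 \right)} M{\left(-2 \right)} - U = \left(-4\right) 18 \left(4 - \left(-2\right)^{2} - -12\right) - 151 = - 72 \left(4 - 4 + 12\right) - 151 = \left(-72\right) 12 - 151 = -864 - 151 = -1015$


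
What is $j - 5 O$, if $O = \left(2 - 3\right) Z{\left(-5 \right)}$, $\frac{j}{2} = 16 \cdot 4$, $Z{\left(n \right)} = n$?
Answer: $103$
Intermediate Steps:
$j = 128$ ($j = 2 \cdot 16 \cdot 4 = 2 \cdot 64 = 128$)
$O = 5$ ($O = \left(2 - 3\right) \left(-5\right) = \left(-1\right) \left(-5\right) = 5$)
$j - 5 O = 128 - 25 = 103$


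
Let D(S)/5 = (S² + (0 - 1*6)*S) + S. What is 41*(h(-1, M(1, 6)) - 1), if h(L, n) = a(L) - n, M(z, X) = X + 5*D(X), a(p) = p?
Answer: -6478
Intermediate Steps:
D(S) = -25*S + 5*S² (D(S) = 5*((S² + (0 - 1*6)*S) + S) = 5*((S² + (0 - 6)*S) + S) = 5*((S² - 6*S) + S) = 5*(S² - 5*S) = -25*S + 5*S²)
M(z, X) = X + 25*X*(-5 + X) (M(z, X) = X + 5*(5*X*(-5 + X)) = X + 25*X*(-5 + X))
h(L, n) = L - n
41*(h(-1, M(1, 6)) - 1) = 41*((-1 - 6*(-124 + 25*6)) - 1) = 41*((-1 - 6*(-124 + 150)) - 1) = 41*((-1 - 6*26) - 1) = 41*((-1 - 1*156) - 1) = 41*((-1 - 156) - 1) = 41*(-157 - 1) = 41*(-158) = -6478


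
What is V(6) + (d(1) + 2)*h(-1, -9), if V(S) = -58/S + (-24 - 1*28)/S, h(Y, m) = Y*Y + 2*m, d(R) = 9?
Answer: -616/3 ≈ -205.33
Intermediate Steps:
h(Y, m) = Y**2 + 2*m
V(S) = -110/S (V(S) = -58/S + (-24 - 28)/S = -58/S - 52/S = -110/S)
V(6) + (d(1) + 2)*h(-1, -9) = -110/6 + (9 + 2)*((-1)**2 + 2*(-9)) = -110*1/6 + 11*(1 - 18) = -55/3 + 11*(-17) = -55/3 - 187 = -616/3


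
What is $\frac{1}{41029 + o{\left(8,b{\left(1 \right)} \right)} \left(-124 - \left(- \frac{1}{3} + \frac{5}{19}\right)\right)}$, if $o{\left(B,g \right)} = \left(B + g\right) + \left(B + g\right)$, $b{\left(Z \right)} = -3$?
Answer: $\frac{57}{2268013} \approx 2.5132 \cdot 10^{-5}$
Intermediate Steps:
$o{\left(B,g \right)} = 2 B + 2 g$
$\frac{1}{41029 + o{\left(8,b{\left(1 \right)} \right)} \left(-124 - \left(- \frac{1}{3} + \frac{5}{19}\right)\right)} = \frac{1}{41029 + \left(2 \cdot 8 + 2 \left(-3\right)\right) \left(-124 - \left(- \frac{1}{3} + \frac{5}{19}\right)\right)} = \frac{1}{41029 + \left(16 - 6\right) \left(-124 - - \frac{4}{57}\right)} = \frac{1}{41029 + 10 \left(-124 + \left(\frac{1}{3} - \frac{5}{19}\right)\right)} = \frac{1}{41029 + 10 \left(-124 + \frac{4}{57}\right)} = \frac{1}{41029 + 10 \left(- \frac{7064}{57}\right)} = \frac{1}{41029 - \frac{70640}{57}} = \frac{1}{\frac{2268013}{57}} = \frac{57}{2268013}$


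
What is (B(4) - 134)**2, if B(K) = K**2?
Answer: 13924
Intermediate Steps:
(B(4) - 134)**2 = (4**2 - 134)**2 = (16 - 134)**2 = (-118)**2 = 13924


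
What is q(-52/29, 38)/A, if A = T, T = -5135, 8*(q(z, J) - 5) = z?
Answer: -277/297830 ≈ -0.00093006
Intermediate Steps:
q(z, J) = 5 + z/8
A = -5135
q(-52/29, 38)/A = (5 + (-52/29)/8)/(-5135) = (5 + (-52*1/29)/8)*(-1/5135) = (5 + (1/8)*(-52/29))*(-1/5135) = (5 - 13/58)*(-1/5135) = (277/58)*(-1/5135) = -277/297830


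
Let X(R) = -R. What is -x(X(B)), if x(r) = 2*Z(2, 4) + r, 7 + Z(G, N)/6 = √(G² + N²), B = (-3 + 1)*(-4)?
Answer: 92 - 24*√5 ≈ 38.334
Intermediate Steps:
B = 8 (B = -2*(-4) = 8)
Z(G, N) = -42 + 6*√(G² + N²)
x(r) = -84 + r + 24*√5 (x(r) = 2*(-42 + 6*√(2² + 4²)) + r = 2*(-42 + 6*√(4 + 16)) + r = 2*(-42 + 6*√20) + r = 2*(-42 + 6*(2*√5)) + r = 2*(-42 + 12*√5) + r = (-84 + 24*√5) + r = -84 + r + 24*√5)
-x(X(B)) = -(-84 - 1*8 + 24*√5) = -(-84 - 8 + 24*√5) = -(-92 + 24*√5) = 92 - 24*√5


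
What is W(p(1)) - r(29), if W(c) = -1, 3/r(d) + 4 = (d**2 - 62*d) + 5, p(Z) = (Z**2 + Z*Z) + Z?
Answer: -953/956 ≈ -0.99686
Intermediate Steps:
p(Z) = Z + 2*Z**2 (p(Z) = (Z**2 + Z**2) + Z = 2*Z**2 + Z = Z + 2*Z**2)
r(d) = 3/(1 + d**2 - 62*d) (r(d) = 3/(-4 + ((d**2 - 62*d) + 5)) = 3/(-4 + (5 + d**2 - 62*d)) = 3/(1 + d**2 - 62*d))
W(p(1)) - r(29) = -1 - 3/(1 + 29**2 - 62*29) = -1 - 3/(1 + 841 - 1798) = -1 - 3/(-956) = -1 - 3*(-1)/956 = -1 - 1*(-3/956) = -1 + 3/956 = -953/956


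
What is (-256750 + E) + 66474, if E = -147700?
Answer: -337976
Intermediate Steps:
(-256750 + E) + 66474 = (-256750 - 147700) + 66474 = -404450 + 66474 = -337976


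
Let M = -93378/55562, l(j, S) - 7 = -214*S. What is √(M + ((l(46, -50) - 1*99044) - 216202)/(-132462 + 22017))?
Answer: √1126339448532041770/1022757515 ≈ 1.0377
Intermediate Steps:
l(j, S) = 7 - 214*S
M = -46689/27781 (M = -93378*1/55562 = -46689/27781 ≈ -1.6806)
√(M + ((l(46, -50) - 1*99044) - 216202)/(-132462 + 22017)) = √(-46689/27781 + (((7 - 214*(-50)) - 1*99044) - 216202)/(-132462 + 22017)) = √(-46689/27781 + (((7 + 10700) - 99044) - 216202)/(-110445)) = √(-46689/27781 + ((10707 - 99044) - 216202)*(-1/110445)) = √(-46689/27781 + (-88337 - 216202)*(-1/110445)) = √(-46689/27781 - 304539*(-1/110445)) = √(-46689/27781 + 101513/36815) = √(1101277118/1022757515) = √1126339448532041770/1022757515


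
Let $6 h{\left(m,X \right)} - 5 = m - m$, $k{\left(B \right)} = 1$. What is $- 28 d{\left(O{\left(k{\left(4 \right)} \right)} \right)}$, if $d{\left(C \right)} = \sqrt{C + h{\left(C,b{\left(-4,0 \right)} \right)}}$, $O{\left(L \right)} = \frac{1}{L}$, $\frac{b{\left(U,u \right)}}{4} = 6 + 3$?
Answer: $- \frac{14 \sqrt{66}}{3} \approx -37.912$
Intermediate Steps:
$b{\left(U,u \right)} = 36$ ($b{\left(U,u \right)} = 4 \left(6 + 3\right) = 4 \cdot 9 = 36$)
$h{\left(m,X \right)} = \frac{5}{6}$ ($h{\left(m,X \right)} = \frac{5}{6} + \frac{m - m}{6} = \frac{5}{6} + \frac{1}{6} \cdot 0 = \frac{5}{6} + 0 = \frac{5}{6}$)
$d{\left(C \right)} = \sqrt{\frac{5}{6} + C}$ ($d{\left(C \right)} = \sqrt{C + \frac{5}{6}} = \sqrt{\frac{5}{6} + C}$)
$- 28 d{\left(O{\left(k{\left(4 \right)} \right)} \right)} = - 28 \frac{\sqrt{30 + \frac{36}{1}}}{6} = - 28 \frac{\sqrt{30 + 36 \cdot 1}}{6} = - 28 \frac{\sqrt{30 + 36}}{6} = - 28 \frac{\sqrt{66}}{6} = - \frac{14 \sqrt{66}}{3}$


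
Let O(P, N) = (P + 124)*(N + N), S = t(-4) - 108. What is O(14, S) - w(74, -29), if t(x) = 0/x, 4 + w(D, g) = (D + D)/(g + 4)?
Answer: -744952/25 ≈ -29798.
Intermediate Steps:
w(D, g) = -4 + 2*D/(4 + g) (w(D, g) = -4 + (D + D)/(g + 4) = -4 + (2*D)/(4 + g) = -4 + 2*D/(4 + g))
t(x) = 0
S = -108 (S = 0 - 108 = -108)
O(P, N) = 2*N*(124 + P) (O(P, N) = (124 + P)*(2*N) = 2*N*(124 + P))
O(14, S) - w(74, -29) = 2*(-108)*(124 + 14) - 2*(-8 + 74 - 2*(-29))/(4 - 29) = 2*(-108)*138 - 2*(-8 + 74 + 58)/(-25) = -29808 - 2*(-1)*124/25 = -29808 - 1*(-248/25) = -29808 + 248/25 = -744952/25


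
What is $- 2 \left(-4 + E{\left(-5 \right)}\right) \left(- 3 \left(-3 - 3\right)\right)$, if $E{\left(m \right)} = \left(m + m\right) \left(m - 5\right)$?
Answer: $-3456$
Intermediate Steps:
$E{\left(m \right)} = 2 m \left(-5 + m\right)$
$- 2 \left(-4 + E{\left(-5 \right)}\right) \left(- 3 \left(-3 - 3\right)\right) = - 2 \left(-4 + 2 \left(-5\right) \left(-5 - 5\right)\right) \left(- 3 \left(-3 - 3\right)\right) = - 2 \left(-4 + 2 \left(-5\right) \left(-10\right)\right) \left(\left(-3\right) \left(-6\right)\right) = - 2 \left(-4 + 100\right) 18 = \left(-2\right) 96 \cdot 18 = \left(-192\right) 18 = -3456$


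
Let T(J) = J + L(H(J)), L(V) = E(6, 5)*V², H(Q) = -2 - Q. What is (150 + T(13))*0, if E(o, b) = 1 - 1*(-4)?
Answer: 0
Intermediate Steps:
E(o, b) = 5 (E(o, b) = 1 + 4 = 5)
L(V) = 5*V²
T(J) = J + 5*(-2 - J)²
(150 + T(13))*0 = (150 + (13 + 5*(2 + 13)²))*0 = (150 + (13 + 5*15²))*0 = (150 + (13 + 5*225))*0 = (150 + (13 + 1125))*0 = (150 + 1138)*0 = 1288*0 = 0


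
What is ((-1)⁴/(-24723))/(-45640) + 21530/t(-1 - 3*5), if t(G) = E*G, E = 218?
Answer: -1518346356757/245981982960 ≈ -6.1726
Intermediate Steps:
t(G) = 218*G
((-1)⁴/(-24723))/(-45640) + 21530/t(-1 - 3*5) = ((-1)⁴/(-24723))/(-45640) + 21530/((218*(-1 - 3*5))) = (1*(-1/24723))*(-1/45640) + 21530/((218*(-1 - 15))) = -1/24723*(-1/45640) + 21530/((218*(-16))) = 1/1128357720 + 21530/(-3488) = 1/1128357720 + 21530*(-1/3488) = 1/1128357720 - 10765/1744 = -1518346356757/245981982960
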